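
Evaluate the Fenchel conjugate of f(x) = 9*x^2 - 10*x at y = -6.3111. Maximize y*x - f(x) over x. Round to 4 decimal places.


f*(y) = sup_x {y*x - a*x^2 - b*x} = sup_x {(y-b)*x - a*x^2}
FOC: (y - b) - 2a*x = 0 => x* = (y - b)/(2a)
x* = (-6.3111 + 10)/(2*9) = 0.2049
f*(-6.3111) = (y-b)^2/(4a) = (-6.3111 + 10)^2/(4*9)
= 13.608/36 = 0.378


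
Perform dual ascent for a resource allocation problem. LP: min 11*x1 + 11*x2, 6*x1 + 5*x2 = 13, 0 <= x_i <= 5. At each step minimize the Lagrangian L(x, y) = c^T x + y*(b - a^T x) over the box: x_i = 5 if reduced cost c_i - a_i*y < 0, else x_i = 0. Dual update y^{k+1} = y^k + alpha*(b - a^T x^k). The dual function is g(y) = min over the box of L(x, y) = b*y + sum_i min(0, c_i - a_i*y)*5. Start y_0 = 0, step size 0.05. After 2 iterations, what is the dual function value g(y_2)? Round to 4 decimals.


Dual ascent for LP: min 11*x1 + 11*x2, 6*x1 + 5*x2 = 13, 0 <= x_i <= 5
Step 1: y^k = 0.0, reduced costs: (11.0, 11.0)
  x^k = (0.0, 0.0), subgradient = b - a^T x = 13.0
  y^{k+1} = 0.0 + 0.05*13.0 = 0.65
Step 2: y^k = 0.65, reduced costs: (7.1, 7.75)
  x^k = (0.0, 0.0), subgradient = b - a^T x = 13.0
  y^{k+1} = 0.65 + 0.05*13.0 = 1.3
Dual objective at y_2 = 1.3: reduced costs (3.2, 4.5), box minimizer x = (0.0, 0.0)
g(y_2) = b*y + (c1 - a1*y)*x1 + (c2 - a2*y)*x2 = 13*1.3 + 3.2*0.0 + 4.5*0.0 = 16.9 + 0.0 + 0.0 = 16.9


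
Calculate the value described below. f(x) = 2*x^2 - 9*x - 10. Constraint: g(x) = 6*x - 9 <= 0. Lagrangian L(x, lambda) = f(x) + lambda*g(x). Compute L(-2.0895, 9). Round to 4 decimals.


Step 1: Evaluate f(x).
f(-2.0895) = 2*(-2.0895)^2 - 9*(-2.0895) - 10 = 17.5375
Step 2: Evaluate g(x).
g(-2.0895) = 6*-2.0895 - 9 = -21.537
Step 3: Compute Lagrangian.
L = 17.5375 + 9*-21.537 = -176.2955


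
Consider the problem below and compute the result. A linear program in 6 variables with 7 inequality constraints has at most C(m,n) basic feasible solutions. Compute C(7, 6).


Each vertex corresponds to some choice of n active constraints out of m, so the number of vertices is at most C(m, n) = m! / (n!(m-n)!).
m = 7, n = 6
Numerator: 7 * 6 * 5 * 4 * 3 * 2
Denominator: 6! = 720
C(7, 6) = 7


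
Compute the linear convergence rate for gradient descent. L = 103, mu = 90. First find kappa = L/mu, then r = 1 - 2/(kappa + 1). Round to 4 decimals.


Step 1: Compute the condition number.
kappa = L/mu = 103/90 = 1.1444
Step 2: Compute the convergence rate.
r = 1 - 2/(kappa + 1) = 1 - 2*mu/(L + mu) = (L - mu)/(L + mu) = 13/193 = 0.0674


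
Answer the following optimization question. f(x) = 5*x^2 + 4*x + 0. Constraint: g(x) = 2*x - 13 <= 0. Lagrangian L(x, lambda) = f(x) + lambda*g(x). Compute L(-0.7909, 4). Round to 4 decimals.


Step 1: Evaluate f(x).
f(-0.7909) = 5*(-0.7909)^2 + 4*(-0.7909) + 0 = -0.036
Step 2: Evaluate g(x).
g(-0.7909) = 2*-0.7909 - 13 = -14.5818
Step 3: Compute Lagrangian.
L = -0.036 + 4*-14.5818 = -58.3632


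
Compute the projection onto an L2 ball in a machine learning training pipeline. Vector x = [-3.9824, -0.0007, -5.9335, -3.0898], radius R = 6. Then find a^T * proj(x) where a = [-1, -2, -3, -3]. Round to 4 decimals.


Step 1: Compute ||x|| (intermediates to 6 decimals).
||x|| = sqrt((-3.9824)^2 + (-0.0007)^2 + (-5.9335)^2 + (-3.0898)^2) = 7.785422
Step 2: Project.
Since ||x|| > R, scale = R/||x|| = 6/7.785422 = 0.770671, proj(x) = scale * x
proj(x) = [-3.06912, -0.000539, -4.572776, -2.381219]
Step 3: Dot product.
a^T * proj(x) = -1*(-3.06912) - 2*(-0.000539) - 3*(-4.572776) - 3*(-2.381219) = 23.9322


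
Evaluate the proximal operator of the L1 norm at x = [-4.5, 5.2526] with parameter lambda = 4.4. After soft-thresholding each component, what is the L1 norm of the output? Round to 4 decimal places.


Soft-thresholding with lambda = 4.4:
prox(-4.5) = sign(-4.5)*max(|-4.5| - 4.4, 0) = -0.1
prox(5.2526) = sign(5.2526)*max(|5.2526| - 4.4, 0) = 0.8526
prox(x) = [-0.1, 0.8526]
||prox(x)||_1 = 0.1 + 0.8526 = 0.9526


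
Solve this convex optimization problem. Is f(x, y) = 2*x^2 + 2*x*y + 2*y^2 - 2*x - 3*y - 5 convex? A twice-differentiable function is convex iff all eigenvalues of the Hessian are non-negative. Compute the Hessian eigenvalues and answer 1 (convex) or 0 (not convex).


The Hessian of f(x,y) = 2*x^2 + 2*x*y + 2*y^2 - 2*x - 3*y - 5 is:
H = [[4, 2], [2, 4]]
Trace = 4 + 4 = 8
Determinant = 4*4 - (2)^2 = 12
Discriminant = (8)^2 - 4*12 = 16.0
Eigenvalues: lambda_1 = 2.0, lambda_2 = 6.0
The function is convex.

1


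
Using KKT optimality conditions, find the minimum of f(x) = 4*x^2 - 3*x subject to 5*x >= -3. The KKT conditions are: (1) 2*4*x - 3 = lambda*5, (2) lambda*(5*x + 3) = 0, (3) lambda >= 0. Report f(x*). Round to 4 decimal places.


Step 1: Try lambda = 0 (constraint inactive).
Stationarity: 2*4*x - 3 = 0
x* = 3/(2*4) = 0.375
Check constraint: 5*0.375 = 1.875 >= -3 -- satisfied.
Step 2: Compute optimal value.
f(x*) = 4*0.375^2 - 3*0.375 = -0.5625


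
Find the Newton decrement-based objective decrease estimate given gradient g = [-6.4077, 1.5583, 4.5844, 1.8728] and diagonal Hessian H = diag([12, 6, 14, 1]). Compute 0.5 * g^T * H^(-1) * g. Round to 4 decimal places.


Step 1: H is diagonal, so H^(-1) * g = [-0.534, 0.2597, 0.3275, 1.8728].
Step 2: g^T H^(-1) g = sum_i g_i^2 / H_ii
  = (-6.4077)^2/12 + (1.5583)^2/6 + (4.5844)^2/14 + (1.8728)^2/1
  = 3.4216 + 0.4047 + 1.5012 + 3.5074 = 8.8348
Step 3: Objective decrease = 0.5 * g^T H^(-1) g = 4.4174


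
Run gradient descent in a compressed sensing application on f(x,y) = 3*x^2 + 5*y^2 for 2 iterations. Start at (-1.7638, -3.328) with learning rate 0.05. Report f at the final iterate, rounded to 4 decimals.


Gradient descent on f(x,y) = 3*x^2 + 5*y^2.
Starting point: (-1.7638, -3.328), alpha = 0.05
Step 1: grad_x = 2*3*-1.7638 = -10.5828, grad_y = 2*5*-3.328 = -33.28
  x_1 = -1.7638 - 0.05*-10.5828 = -1.2347
  y_1 = -3.328 - 0.05*-33.28 = -1.664
Step 2: grad_x = 2*3*-1.2347 = -7.408, grad_y = 2*5*-1.664 = -16.64
  x_2 = -1.2347 - 0.05*-7.408 = -0.8643
  y_2 = -1.664 - 0.05*-16.64 = -0.832
f(-0.8643, -0.832) = 3*(-0.8643)^2 + 5*(-0.832)^2 = 5.702


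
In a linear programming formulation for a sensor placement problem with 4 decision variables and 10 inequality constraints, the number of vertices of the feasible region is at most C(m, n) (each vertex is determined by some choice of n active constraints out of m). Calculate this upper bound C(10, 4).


Each vertex corresponds to some choice of n active constraints out of m, so the number of vertices is at most C(m, n) = m! / (n!(m-n)!).
m = 10, n = 4
Numerator: 10 * 9 * 8 * 7
Denominator: 4! = 24
C(10, 4) = 210


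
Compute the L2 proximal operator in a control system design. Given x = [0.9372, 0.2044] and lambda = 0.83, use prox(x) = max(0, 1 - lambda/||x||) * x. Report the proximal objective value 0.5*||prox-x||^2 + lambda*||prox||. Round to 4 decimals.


Step 1: Compute ||x||.
||x|| = 0.9592
Step 2: Compute scaling factor.
scale = max(0, 1 - 0.83/0.9592) = 0.1347
Step 3: prox(x) = [0.1263, 0.0275]
||prox(x)|| = 0.1292
Step 4: Proximal objective.
0.5*||prox-x||^2 = 0.3445
lambda*||prox|| = 0.1072
Total = 0.4517


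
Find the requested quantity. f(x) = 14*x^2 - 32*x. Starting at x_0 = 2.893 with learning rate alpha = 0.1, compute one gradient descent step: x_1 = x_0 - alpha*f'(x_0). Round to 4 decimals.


We compute the gradient at x_0 and apply the update.
f'(x) = 28*x - 32
f'(2.893) = 28*2.893 - 32 = 49.004
x_1 = 2.893 - 0.1*49.004 = -2.0074


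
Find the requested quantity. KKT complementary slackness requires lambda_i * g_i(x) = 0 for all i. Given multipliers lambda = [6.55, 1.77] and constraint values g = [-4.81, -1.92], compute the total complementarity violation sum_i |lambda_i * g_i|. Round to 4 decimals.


KKT complementary slackness check:
lambda_1 * g_1 = 6.55 * -4.81 = -31.5055
lambda_2 * g_2 = 1.77 * -1.92 = -3.3984
Total violation = 31.5055 + 3.3984 = 34.9039


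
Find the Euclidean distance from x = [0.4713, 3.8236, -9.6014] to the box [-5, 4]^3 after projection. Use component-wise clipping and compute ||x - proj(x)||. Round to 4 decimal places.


Project each component onto [-5, 4].
clip(0.4713) = 0.4713, clip(3.8236) = 3.8236, clip(-9.6014) = -5.0
Projection = [0.4713, 3.8236, -5.0]
Squared diffs: [0.0, 0.0, 21.1729]
Distance = sqrt(21.1729) = 4.6014


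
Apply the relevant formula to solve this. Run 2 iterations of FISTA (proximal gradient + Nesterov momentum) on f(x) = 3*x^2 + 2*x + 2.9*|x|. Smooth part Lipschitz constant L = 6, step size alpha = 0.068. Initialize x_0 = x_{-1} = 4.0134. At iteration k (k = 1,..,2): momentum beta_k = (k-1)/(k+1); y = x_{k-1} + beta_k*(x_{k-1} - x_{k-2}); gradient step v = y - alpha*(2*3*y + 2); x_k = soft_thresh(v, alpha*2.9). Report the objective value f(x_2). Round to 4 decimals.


FISTA on f(x) = 3*x^2 + 2*x + 2.9*|x|
L = 6, alpha = 0.068
Iteration 1: beta = 0.0, y = 4.0134 + 0.0*(4.0134 - 4.0134) = 4.0134
  grad(y) = 26.0804, v = y - alpha*grad = 2.2399
  prox(v) = soft_thresh(2.2399, 0.1972) = 2.0427
Iteration 2: beta = 0.3333, y = 2.0427 + 0.3333*(2.0427 - 4.0134) = 1.3858
  grad(y) = 10.3151, v = y - alpha*grad = 0.6844
  prox(v) = soft_thresh(0.6844, 0.1972) = 0.4872
f(x_2) = 3*0.4872^2 + 2*0.4872 + 2.9*|0.4872| = 3.0995


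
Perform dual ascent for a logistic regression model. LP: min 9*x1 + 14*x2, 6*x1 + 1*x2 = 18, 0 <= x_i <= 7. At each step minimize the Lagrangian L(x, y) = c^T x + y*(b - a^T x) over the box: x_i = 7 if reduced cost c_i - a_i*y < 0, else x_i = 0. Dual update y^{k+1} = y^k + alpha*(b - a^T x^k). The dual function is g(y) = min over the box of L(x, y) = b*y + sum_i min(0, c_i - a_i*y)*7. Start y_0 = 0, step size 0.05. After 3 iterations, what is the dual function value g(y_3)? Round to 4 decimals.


Dual ascent for LP: min 9*x1 + 14*x2, 6*x1 + 1*x2 = 18, 0 <= x_i <= 7
Step 1: y^k = 0.0, reduced costs: (9.0, 14.0)
  x^k = (0.0, 0.0), subgradient = b - a^T x = 18.0
  y^{k+1} = 0.0 + 0.05*18.0 = 0.9
Step 2: y^k = 0.9, reduced costs: (3.6, 13.1)
  x^k = (0.0, 0.0), subgradient = b - a^T x = 18.0
  y^{k+1} = 0.9 + 0.05*18.0 = 1.8
Step 3: y^k = 1.8, reduced costs: (-1.8, 12.2)
  x^k = (7.0, 0.0), subgradient = b - a^T x = -24.0
  y^{k+1} = 1.8 + 0.05*-24.0 = 0.6
Dual objective at y_3 = 0.6: reduced costs (5.4, 13.4), box minimizer x = (0.0, 0.0)
g(y_3) = b*y + (c1 - a1*y)*x1 + (c2 - a2*y)*x2 = 18*0.6 + 5.4*0.0 + 13.4*0.0 = 10.8 + 0.0 + 0.0 = 10.8


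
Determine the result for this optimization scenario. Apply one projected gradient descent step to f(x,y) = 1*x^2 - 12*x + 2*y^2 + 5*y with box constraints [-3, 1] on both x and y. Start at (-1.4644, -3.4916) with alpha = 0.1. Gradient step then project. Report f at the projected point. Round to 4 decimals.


Step 1: Compute gradient at (-1.4644, -3.4916).
grad_x = 2*1*-1.4644 - 12 = -14.9288
grad_y = 2*2*-3.4916 + 5 = -8.9664
Step 2: Gradient step.
x_raw = -1.4644 - 0.1*-14.9288 = 0.0285
y_raw = -3.4916 - 0.1*-8.9664 = -2.595
Step 3: Project onto [-3, 1].
x_proj = clip(0.0285) = 0.0285
y_proj = clip(-2.595) = -2.595
Step 4: Evaluate f.
f(0.0285, -2.595) = 0.1519


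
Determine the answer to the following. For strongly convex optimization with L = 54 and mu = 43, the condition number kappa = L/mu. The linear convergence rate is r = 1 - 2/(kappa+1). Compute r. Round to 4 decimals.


Step 1: Compute the condition number.
kappa = L/mu = 54/43 = 1.2558
Step 2: Compute the convergence rate.
r = 1 - 2/(kappa + 1) = 1 - 2*mu/(L + mu) = (L - mu)/(L + mu) = 11/97 = 0.1134


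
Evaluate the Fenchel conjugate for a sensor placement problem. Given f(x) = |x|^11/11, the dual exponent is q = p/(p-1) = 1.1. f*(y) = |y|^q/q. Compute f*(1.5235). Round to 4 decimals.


The conjugate exponent q satisfies 1/p + 1/q = 1.
p = 11, so q = 11/(11 - 1) = 1.1
|y|^q = 1.5235^1.1 = 1.589
f*(1.5235) = 1.589 / 1.1 = 1.4446


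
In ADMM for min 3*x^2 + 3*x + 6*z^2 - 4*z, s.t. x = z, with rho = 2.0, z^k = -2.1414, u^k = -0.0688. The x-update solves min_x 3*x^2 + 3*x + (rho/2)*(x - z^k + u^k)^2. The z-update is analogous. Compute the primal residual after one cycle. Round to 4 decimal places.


ADMM iteration with rho = 2.0, z^k = -2.1414, u^k = -0.0688
Step 1: x-update.
Minimize 3*x^2 + 3*x + (2.0/2)*(x + 2.1414 - 0.0688)^2
FOC: (2*3 + 2.0)*x = -3 + 2.0*(-2.1414 + 0.0688)
x^{k+1} = -0.8932
Step 2: z-update.
Minimize 6*z^2 - 4*z + (2.0/2)*(-0.8932 - z - 0.0688)^2
FOC: (2*6 + 2.0)*z = 4 + 2.0*(-0.8932 - 0.0688)
z^{k+1} = 0.1483
Step 3: u-update.
u^{k+1} = -0.0688 - 0.8932 - 0.1483 = -1.1102
Step 4: Primal residual = |-0.8932 - 0.1483| = 1.0414


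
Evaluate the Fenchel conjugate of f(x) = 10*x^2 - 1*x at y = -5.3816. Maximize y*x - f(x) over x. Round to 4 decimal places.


f*(y) = sup_x {y*x - a*x^2 - b*x} = sup_x {(y-b)*x - a*x^2}
FOC: (y - b) - 2a*x = 0 => x* = (y - b)/(2a)
x* = (-5.3816 + 1)/(2*10) = -0.2191
f*(-5.3816) = (y-b)^2/(4a) = (-5.3816 + 1)^2/(4*10)
= 19.1984/40 = 0.48


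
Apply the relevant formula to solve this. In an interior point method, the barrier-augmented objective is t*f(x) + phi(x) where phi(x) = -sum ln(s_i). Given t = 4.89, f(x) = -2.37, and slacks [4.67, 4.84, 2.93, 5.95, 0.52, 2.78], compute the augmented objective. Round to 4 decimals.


Step 1: Compute log-barrier.
ln values: [1.5412, 1.5769, 1.075, 1.7834, -0.6539, 1.0225]
phi = -(1.5412 + 1.5769 + 1.075 + 1.7834 - 0.6539 + 1.0225) = -6.345
Step 2: Compute augmented objective.
t*f(x) = 4.89*-2.37 = -11.5893
Total = -11.5893 - 6.345 = -17.9343


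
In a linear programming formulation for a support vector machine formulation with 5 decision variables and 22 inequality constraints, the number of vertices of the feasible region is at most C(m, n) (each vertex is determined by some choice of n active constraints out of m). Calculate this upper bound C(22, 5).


Each vertex corresponds to some choice of n active constraints out of m, so the number of vertices is at most C(m, n) = m! / (n!(m-n)!).
m = 22, n = 5
Numerator: 22 * 21 * 20 * 19 * 18
Denominator: 5! = 120
C(22, 5) = 26334


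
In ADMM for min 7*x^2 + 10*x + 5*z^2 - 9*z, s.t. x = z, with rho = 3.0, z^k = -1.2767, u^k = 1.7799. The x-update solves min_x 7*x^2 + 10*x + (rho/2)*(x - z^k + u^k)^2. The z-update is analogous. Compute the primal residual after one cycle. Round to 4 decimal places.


ADMM iteration with rho = 3.0, z^k = -1.2767, u^k = 1.7799
Step 1: x-update.
Minimize 7*x^2 + 10*x + (3.0/2)*(x + 1.2767 + 1.7799)^2
FOC: (2*7 + 3.0)*x = -10 + 3.0*(-1.2767 - 1.7799)
x^{k+1} = -1.1276
Step 2: z-update.
Minimize 5*z^2 - 9*z + (3.0/2)*(-1.1276 - z + 1.7799)^2
FOC: (2*5 + 3.0)*z = 9 + 3.0*(-1.1276 + 1.7799)
z^{k+1} = 0.8428
Step 3: u-update.
u^{k+1} = 1.7799 - 1.1276 - 0.8428 = -0.1906
Step 4: Primal residual = |-1.1276 - 0.8428| = 1.9705


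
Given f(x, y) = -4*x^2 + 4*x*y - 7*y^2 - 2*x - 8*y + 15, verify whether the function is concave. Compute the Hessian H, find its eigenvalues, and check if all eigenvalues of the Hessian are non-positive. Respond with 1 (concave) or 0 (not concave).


The Hessian of f(x,y) = -4*x^2 + 4*x*y - 7*y^2 - 2*x - 8*y + 15 is:
H = [[-8, 4], [4, -14]]
Trace = -8 - 14 = -22
Determinant = -8*-14 - (4)^2 = 96
Discriminant = (-22)^2 - 4*96 = 100.0
Eigenvalues: lambda_1 = -16.0, lambda_2 = -6.0
The function is concave.

1


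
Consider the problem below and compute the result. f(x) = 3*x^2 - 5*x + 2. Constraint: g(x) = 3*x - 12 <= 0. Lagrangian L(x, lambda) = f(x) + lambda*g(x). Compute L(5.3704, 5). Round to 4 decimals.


Step 1: Evaluate f(x).
f(5.3704) = 3*5.3704^2 - 5*5.3704 + 2 = 61.6716
Step 2: Evaluate g(x).
g(5.3704) = 3*5.3704 - 12 = 4.1112
Step 3: Compute Lagrangian.
L = 61.6716 + 5*4.1112 = 82.2276


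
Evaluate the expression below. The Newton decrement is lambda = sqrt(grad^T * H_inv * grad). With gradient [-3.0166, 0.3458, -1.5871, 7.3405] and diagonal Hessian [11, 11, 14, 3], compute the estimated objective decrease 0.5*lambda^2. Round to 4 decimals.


Step 1: H is diagonal, so H^(-1) * g = [-0.2742, 0.0314, -0.1134, 2.4468].
Step 2: g^T H^(-1) g = sum_i g_i^2 / H_ii
  = (-3.0166)^2/11 + (0.3458)^2/11 + (-1.5871)^2/14 + (7.3405)^2/3
  = 0.8273 + 0.0109 + 0.1799 + 17.961 = 18.979
Step 3: Objective decrease = 0.5 * g^T H^(-1) g = 9.4895


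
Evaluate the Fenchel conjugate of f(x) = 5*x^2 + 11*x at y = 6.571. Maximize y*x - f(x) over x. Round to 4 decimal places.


f*(y) = sup_x {y*x - a*x^2 - b*x} = sup_x {(y-b)*x - a*x^2}
FOC: (y - b) - 2a*x = 0 => x* = (y - b)/(2a)
x* = (6.571 - 11)/(2*5) = -0.4429
f*(6.571) = (y-b)^2/(4a) = (6.571 - 11)^2/(4*5)
= 19.616/20 = 0.9808


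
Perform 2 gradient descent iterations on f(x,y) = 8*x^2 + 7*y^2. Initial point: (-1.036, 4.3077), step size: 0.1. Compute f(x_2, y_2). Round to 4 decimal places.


Gradient descent on f(x,y) = 8*x^2 + 7*y^2.
Starting point: (-1.036, 4.3077), alpha = 0.1
Step 1: grad_x = 2*8*-1.036 = -16.576, grad_y = 2*7*4.3077 = 60.3078
  x_1 = -1.036 - 0.1*-16.576 = 0.6216
  y_1 = 4.3077 - 0.1*60.3078 = -1.7231
Step 2: grad_x = 2*8*0.6216 = 9.9456, grad_y = 2*7*-1.7231 = -24.1231
  x_2 = 0.6216 - 0.1*9.9456 = -0.373
  y_2 = -1.7231 - 0.1*-24.1231 = 0.6892
f(-0.373, 0.6892) = 8*(-0.373)^2 + 7*0.6892^2 = 4.4381


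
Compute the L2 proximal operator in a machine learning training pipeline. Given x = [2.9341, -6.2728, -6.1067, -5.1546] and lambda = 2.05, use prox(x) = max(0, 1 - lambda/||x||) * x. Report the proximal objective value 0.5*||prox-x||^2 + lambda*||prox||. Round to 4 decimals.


Step 1: Compute ||x||.
||x|| = 10.5744
Step 2: Compute scaling factor.
scale = max(0, 1 - 2.05/10.5744) = 0.8061
Step 3: prox(x) = [2.3653, -5.0567, -4.9228, -4.1553]
||prox(x)|| = 8.5244
Step 4: Proximal objective.
0.5*||prox-x||^2 = 2.1013
lambda*||prox|| = 17.475
Total = 19.5763


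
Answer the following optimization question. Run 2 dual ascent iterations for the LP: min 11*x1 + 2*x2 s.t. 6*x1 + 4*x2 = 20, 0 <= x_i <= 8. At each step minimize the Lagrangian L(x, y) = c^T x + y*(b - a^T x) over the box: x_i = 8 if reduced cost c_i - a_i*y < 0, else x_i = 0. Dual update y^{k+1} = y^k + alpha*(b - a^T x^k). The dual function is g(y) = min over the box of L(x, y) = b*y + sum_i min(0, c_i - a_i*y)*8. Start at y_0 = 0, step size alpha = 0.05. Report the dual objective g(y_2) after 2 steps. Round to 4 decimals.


Dual ascent for LP: min 11*x1 + 2*x2, 6*x1 + 4*x2 = 20, 0 <= x_i <= 8
Step 1: y^k = 0.0, reduced costs: (11.0, 2.0)
  x^k = (0.0, 0.0), subgradient = b - a^T x = 20.0
  y^{k+1} = 0.0 + 0.05*20.0 = 1.0
Step 2: y^k = 1.0, reduced costs: (5.0, -2.0)
  x^k = (0.0, 8.0), subgradient = b - a^T x = -12.0
  y^{k+1} = 1.0 + 0.05*-12.0 = 0.4
Dual objective at y_2 = 0.4: reduced costs (8.6, 0.4), box minimizer x = (0.0, 0.0)
g(y_2) = b*y + (c1 - a1*y)*x1 + (c2 - a2*y)*x2 = 20*0.4 + 8.6*0.0 + 0.4*0.0 = 8.0 + 0.0 + 0.0 = 8.0


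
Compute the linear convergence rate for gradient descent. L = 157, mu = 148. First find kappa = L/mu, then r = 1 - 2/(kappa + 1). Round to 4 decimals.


Step 1: Compute the condition number.
kappa = L/mu = 157/148 = 1.0608
Step 2: Compute the convergence rate.
r = 1 - 2/(kappa + 1) = 1 - 2*mu/(L + mu) = (L - mu)/(L + mu) = 9/305 = 0.0295


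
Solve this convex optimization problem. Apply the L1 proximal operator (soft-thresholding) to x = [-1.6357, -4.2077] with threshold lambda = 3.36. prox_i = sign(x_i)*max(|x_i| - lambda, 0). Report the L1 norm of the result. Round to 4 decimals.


Soft-thresholding with lambda = 3.36:
prox(-1.6357) = sign(-1.6357)*max(|-1.6357| - 3.36, 0) = 0.0
prox(-4.2077) = sign(-4.2077)*max(|-4.2077| - 3.36, 0) = -0.8477
prox(x) = [0.0, -0.8477]
||prox(x)||_1 = 0.0 + 0.8477 = 0.8477


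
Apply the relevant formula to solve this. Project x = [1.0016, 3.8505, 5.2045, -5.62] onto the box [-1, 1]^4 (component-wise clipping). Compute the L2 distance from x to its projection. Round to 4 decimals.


Project each component onto [-1, 1].
clip(1.0016) = 1.0, clip(3.8505) = 1.0, clip(5.2045) = 1.0, clip(-5.62) = -1.0
Projection = [1.0, 1.0, 1.0, -1.0]
Squared diffs: [0.0, 8.1254, 17.6778, 21.3444]
Distance = sqrt(47.1476) = 6.8664


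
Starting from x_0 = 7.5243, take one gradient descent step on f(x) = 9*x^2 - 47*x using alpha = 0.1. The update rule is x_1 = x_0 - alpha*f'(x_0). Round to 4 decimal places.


We compute the gradient at x_0 and apply the update.
f'(x) = 18*x - 47
f'(7.5243) = 18*7.5243 - 47 = 88.4374
x_1 = 7.5243 - 0.1*88.4374 = -1.3194


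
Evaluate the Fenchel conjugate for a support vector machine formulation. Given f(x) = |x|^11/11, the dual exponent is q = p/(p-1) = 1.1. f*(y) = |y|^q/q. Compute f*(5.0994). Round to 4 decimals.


The conjugate exponent q satisfies 1/p + 1/q = 1.
p = 11, so q = 11/(11 - 1) = 1.1
|y|^q = 5.0994^1.1 = 6.0017
f*(5.0994) = 6.0017 / 1.1 = 5.456


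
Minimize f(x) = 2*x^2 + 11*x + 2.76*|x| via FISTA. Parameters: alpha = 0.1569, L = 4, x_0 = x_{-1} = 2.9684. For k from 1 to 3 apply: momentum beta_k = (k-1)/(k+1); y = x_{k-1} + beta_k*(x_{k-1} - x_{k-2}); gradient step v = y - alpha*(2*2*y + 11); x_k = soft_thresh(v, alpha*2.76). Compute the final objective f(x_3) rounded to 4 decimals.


FISTA on f(x) = 2*x^2 + 11*x + 2.76*|x|
L = 4, alpha = 0.1569
Iteration 1: beta = 0.0, y = 2.9684 + 0.0*(2.9684 - 2.9684) = 2.9684
  grad(y) = 22.8736, v = y - alpha*grad = -0.6205
  prox(v) = soft_thresh(-0.6205, 0.433) = -0.1874
Iteration 2: beta = 0.3333, y = -0.1874 + 0.3333*(-0.1874 - 2.9684) = -1.2394
  grad(y) = 6.0425, v = y - alpha*grad = -2.1874
  prox(v) = soft_thresh(-2.1874, 0.433) = -1.7544
Iteration 3: beta = 0.5, y = -1.7544 + 0.5*(-1.7544 + 0.1874) = -2.5379
  grad(y) = 0.8485, v = y - alpha*grad = -2.671
  prox(v) = soft_thresh(-2.671, 0.433) = -2.238
f(x_3) = 2*(-2.238)^2 + 11*(-2.238) + 2.76*|-2.238| = -8.4239


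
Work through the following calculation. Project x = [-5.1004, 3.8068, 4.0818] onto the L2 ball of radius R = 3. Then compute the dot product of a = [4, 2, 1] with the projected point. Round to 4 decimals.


Step 1: Compute ||x|| (intermediates to 6 decimals).
||x|| = sqrt((-5.1004)^2 + 3.8068^2 + 4.0818^2) = 7.560879
Step 2: Project.
Since ||x|| > R, scale = R/||x|| = 3/7.560879 = 0.396779, proj(x) = scale * x
proj(x) = [-2.023732, 1.510458, 1.619573]
Step 3: Dot product.
a^T * proj(x) = 4*(-2.023732) + 2*1.510458 + 1*1.619573 = -3.4544


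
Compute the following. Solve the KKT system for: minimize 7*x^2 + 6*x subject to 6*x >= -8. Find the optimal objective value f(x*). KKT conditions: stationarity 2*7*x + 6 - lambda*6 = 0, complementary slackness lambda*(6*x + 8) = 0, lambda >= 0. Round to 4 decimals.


Step 1: Try lambda = 0 (constraint inactive).
Stationarity: 2*7*x + 6 = 0
x* = -6/(2*7) = -3/7 = -0.4286 (rounded; the exact value -3/7 is used below)
Check constraint: 6*-0.4286 = -2.5716 >= -8 -- satisfied.
Step 2: Compute optimal value.
f(x*) = 7*(-3/7)^2 + 6*(-3/7) = -1.2857


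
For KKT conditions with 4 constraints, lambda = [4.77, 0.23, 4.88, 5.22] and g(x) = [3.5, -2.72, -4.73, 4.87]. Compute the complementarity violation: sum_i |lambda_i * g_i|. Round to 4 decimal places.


KKT complementary slackness check:
lambda_1 * g_1 = 4.77 * 3.5 = 16.695
lambda_2 * g_2 = 0.23 * -2.72 = -0.6256
lambda_3 * g_3 = 4.88 * -4.73 = -23.0824
lambda_4 * g_4 = 5.22 * 4.87 = 25.4214
Total violation = 16.695 + 0.6256 + 23.0824 + 25.4214 = 65.8244


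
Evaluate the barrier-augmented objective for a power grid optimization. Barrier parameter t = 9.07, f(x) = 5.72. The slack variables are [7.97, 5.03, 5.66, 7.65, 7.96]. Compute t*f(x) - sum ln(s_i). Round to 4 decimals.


Step 1: Compute log-barrier.
ln values: [2.0757, 1.6154, 1.7334, 2.0347, 2.0744]
phi = -(2.0757 + 1.6154 + 1.7334 + 2.0347 + 2.0744) = -9.5337
Step 2: Compute augmented objective.
t*f(x) = 9.07*5.72 = 51.8804
Total = 51.8804 - 9.5337 = 42.3467


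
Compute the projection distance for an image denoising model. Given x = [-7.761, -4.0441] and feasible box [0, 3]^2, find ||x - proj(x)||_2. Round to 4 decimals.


Project each component onto [0, 3].
clip(-7.761) = 0.0, clip(-4.0441) = 0.0
Projection = [0.0, 0.0]
Squared diffs: [60.2331, 16.3547]
Distance = sqrt(76.5878) = 8.7514


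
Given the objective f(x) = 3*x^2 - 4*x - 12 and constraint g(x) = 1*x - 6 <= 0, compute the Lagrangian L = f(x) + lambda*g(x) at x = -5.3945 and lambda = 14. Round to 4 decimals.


Step 1: Evaluate f(x).
f(-5.3945) = 3*(-5.3945)^2 - 4*(-5.3945) - 12 = 96.8799
Step 2: Evaluate g(x).
g(-5.3945) = 1*-5.3945 - 6 = -11.3945
Step 3: Compute Lagrangian.
L = 96.8799 + 14*-11.3945 = -62.6431


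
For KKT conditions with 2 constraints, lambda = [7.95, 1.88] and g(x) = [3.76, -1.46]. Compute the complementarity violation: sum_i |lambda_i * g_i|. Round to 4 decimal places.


KKT complementary slackness check:
lambda_1 * g_1 = 7.95 * 3.76 = 29.892
lambda_2 * g_2 = 1.88 * -1.46 = -2.7448
Total violation = 29.892 + 2.7448 = 32.6368


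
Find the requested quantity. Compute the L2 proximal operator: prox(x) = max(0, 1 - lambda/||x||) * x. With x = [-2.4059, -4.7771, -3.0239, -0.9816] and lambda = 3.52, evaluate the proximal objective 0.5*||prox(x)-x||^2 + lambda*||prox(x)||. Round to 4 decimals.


Step 1: Compute ||x||.
||x|| = 6.2223
Step 2: Compute scaling factor.
scale = max(0, 1 - 3.52/6.2223) = 0.4343
Step 3: prox(x) = [-1.0449, -2.0746, -1.3132, -0.4263]
||prox(x)|| = 2.7023
Step 4: Proximal objective.
0.5*||prox-x||^2 = 6.1952
lambda*||prox|| = 9.5121
Total = 15.7072


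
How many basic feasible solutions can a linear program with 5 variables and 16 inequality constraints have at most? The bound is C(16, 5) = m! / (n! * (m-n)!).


Each vertex corresponds to some choice of n active constraints out of m, so the number of vertices is at most C(m, n) = m! / (n!(m-n)!).
m = 16, n = 5
Numerator: 16 * 15 * 14 * 13 * 12
Denominator: 5! = 120
C(16, 5) = 4368


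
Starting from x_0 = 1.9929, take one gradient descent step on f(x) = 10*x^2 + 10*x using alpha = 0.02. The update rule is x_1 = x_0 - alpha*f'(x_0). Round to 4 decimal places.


We compute the gradient at x_0 and apply the update.
f'(x) = 20*x + 10
f'(1.9929) = 20*1.9929 + 10 = 49.858
x_1 = 1.9929 - 0.02*49.858 = 0.9957


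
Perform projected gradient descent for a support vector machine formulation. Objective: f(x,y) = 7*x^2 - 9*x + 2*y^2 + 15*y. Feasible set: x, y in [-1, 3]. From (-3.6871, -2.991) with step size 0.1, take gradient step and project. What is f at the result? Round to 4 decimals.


Step 1: Compute gradient at (-3.6871, -2.991).
grad_x = 2*7*-3.6871 - 9 = -60.6194
grad_y = 2*2*-2.991 + 15 = 3.036
Step 2: Gradient step.
x_raw = -3.6871 - 0.1*-60.6194 = 2.3748
y_raw = -2.991 - 0.1*3.036 = -3.2946
Step 3: Project onto [-1, 3].
x_proj = clip(2.3748) = 2.3748
y_proj = clip(-3.2946) = -1.0
Step 4: Evaluate f.
f(2.3748, -1.0) = 5.1055


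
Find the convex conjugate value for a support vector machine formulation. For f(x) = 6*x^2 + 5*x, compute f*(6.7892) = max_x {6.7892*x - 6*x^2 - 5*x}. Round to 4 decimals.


f*(y) = sup_x {y*x - a*x^2 - b*x} = sup_x {(y-b)*x - a*x^2}
FOC: (y - b) - 2a*x = 0 => x* = (y - b)/(2a)
x* = (6.7892 - 5)/(2*6) = 0.1491
f*(6.7892) = (y-b)^2/(4a) = (6.7892 - 5)^2/(4*6)
= 3.2012/24 = 0.1334


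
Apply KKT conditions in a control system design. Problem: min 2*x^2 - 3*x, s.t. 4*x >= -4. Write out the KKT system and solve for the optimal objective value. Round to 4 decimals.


Step 1: Try lambda = 0 (constraint inactive).
Stationarity: 2*2*x - 3 = 0
x* = 3/(2*2) = 0.75
Check constraint: 4*0.75 = 3.0 >= -4 -- satisfied.
Step 2: Compute optimal value.
f(x*) = 2*0.75^2 - 3*0.75 = -1.125


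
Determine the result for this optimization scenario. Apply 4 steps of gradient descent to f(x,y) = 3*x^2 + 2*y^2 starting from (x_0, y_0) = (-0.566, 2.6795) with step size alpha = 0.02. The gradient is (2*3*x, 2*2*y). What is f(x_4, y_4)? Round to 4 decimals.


Gradient descent on f(x,y) = 3*x^2 + 2*y^2.
Starting point: (-0.566, 2.6795), alpha = 0.02
Step 1: grad_x = 2*3*-0.566 = -3.396, grad_y = 2*2*2.6795 = 10.718
  x_1 = -0.566 - 0.02*-3.396 = -0.4981
  y_1 = 2.6795 - 0.02*10.718 = 2.4651
Step 2: grad_x = 2*3*-0.4981 = -2.9885, grad_y = 2*2*2.4651 = 9.8606
  x_2 = -0.4981 - 0.02*-2.9885 = -0.4383
  y_2 = 2.4651 - 0.02*9.8606 = 2.2679
Step 3: grad_x = 2*3*-0.4383 = -2.6299, grad_y = 2*2*2.2679 = 9.0717
  x_3 = -0.4383 - 0.02*-2.6299 = -0.3857
  y_3 = 2.2679 - 0.02*9.0717 = 2.0865
Step 4: grad_x = 2*3*-0.3857 = -2.3143, grad_y = 2*2*2.0865 = 8.346
  x_4 = -0.3857 - 0.02*-2.3143 = -0.3394
  y_4 = 2.0865 - 0.02*8.346 = 1.9196
f(-0.3394, 1.9196) = 3*(-0.3394)^2 + 2*1.9196^2 = 7.7152


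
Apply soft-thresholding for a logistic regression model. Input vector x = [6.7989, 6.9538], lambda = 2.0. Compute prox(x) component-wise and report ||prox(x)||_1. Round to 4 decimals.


Soft-thresholding with lambda = 2.0:
prox(6.7989) = sign(6.7989)*max(|6.7989| - 2.0, 0) = 4.7989
prox(6.9538) = sign(6.9538)*max(|6.9538| - 2.0, 0) = 4.9538
prox(x) = [4.7989, 4.9538]
||prox(x)||_1 = 4.7989 + 4.9538 = 9.7527


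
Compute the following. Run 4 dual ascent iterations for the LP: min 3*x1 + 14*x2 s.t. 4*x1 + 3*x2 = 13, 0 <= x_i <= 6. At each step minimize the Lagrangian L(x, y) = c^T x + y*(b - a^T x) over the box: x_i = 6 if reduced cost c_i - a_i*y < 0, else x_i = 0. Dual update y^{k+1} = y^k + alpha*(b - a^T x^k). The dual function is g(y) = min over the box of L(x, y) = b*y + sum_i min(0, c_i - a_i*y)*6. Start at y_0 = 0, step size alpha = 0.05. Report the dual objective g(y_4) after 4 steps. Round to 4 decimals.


Dual ascent for LP: min 3*x1 + 14*x2, 4*x1 + 3*x2 = 13, 0 <= x_i <= 6
Step 1: y^k = 0.0, reduced costs: (3.0, 14.0)
  x^k = (0.0, 0.0), subgradient = b - a^T x = 13.0
  y^{k+1} = 0.0 + 0.05*13.0 = 0.65
Step 2: y^k = 0.65, reduced costs: (0.4, 12.05)
  x^k = (0.0, 0.0), subgradient = b - a^T x = 13.0
  y^{k+1} = 0.65 + 0.05*13.0 = 1.3
Step 3: y^k = 1.3, reduced costs: (-2.2, 10.1)
  x^k = (6.0, 0.0), subgradient = b - a^T x = -11.0
  y^{k+1} = 1.3 + 0.05*-11.0 = 0.75
Step 4: y^k = 0.75, reduced costs: (0.0, 11.75)
  x^k = (0.0, 0.0), subgradient = b - a^T x = 13.0
  y^{k+1} = 0.75 + 0.05*13.0 = 1.4
Dual objective at y_4 = 1.4: reduced costs (-2.6, 9.8), box minimizer x = (6.0, 0.0)
g(y_4) = b*y + (c1 - a1*y)*x1 + (c2 - a2*y)*x2 = 13*1.4 + (-2.6)*6.0 + 9.8*0.0 = 18.2 - 15.6 + 0.0 = 2.6


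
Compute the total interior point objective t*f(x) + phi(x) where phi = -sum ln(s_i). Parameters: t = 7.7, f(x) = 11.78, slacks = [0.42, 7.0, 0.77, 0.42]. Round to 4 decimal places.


Step 1: Compute log-barrier.
ln values: [-0.8675, 1.9459, -0.2614, -0.8675]
phi = -(-0.8675 + 1.9459 - 0.2614 - 0.8675) = 0.0505
Step 2: Compute augmented objective.
t*f(x) = 7.7*11.78 = 90.706
Total = 90.706 + 0.0505 = 90.7565


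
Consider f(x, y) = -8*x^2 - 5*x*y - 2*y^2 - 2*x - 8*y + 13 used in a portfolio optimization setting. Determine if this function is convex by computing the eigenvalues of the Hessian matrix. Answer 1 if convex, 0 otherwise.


The Hessian of f(x,y) = -8*x^2 - 5*x*y - 2*y^2 - 2*x - 8*y + 13 is:
H = [[-16, -5], [-5, -4]]
Trace = -16 - 4 = -20
Determinant = -16*-4 - (-5)^2 = 39
Discriminant = (-20)^2 - 4*39 = 244.0
Eigenvalues: lambda_1 = -17.8102, lambda_2 = -2.1898
The function is not convex.

0


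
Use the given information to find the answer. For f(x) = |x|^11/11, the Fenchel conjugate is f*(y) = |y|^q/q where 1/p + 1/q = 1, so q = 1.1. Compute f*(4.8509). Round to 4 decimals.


The conjugate exponent q satisfies 1/p + 1/q = 1.
p = 11, so q = 11/(11 - 1) = 1.1
|y|^q = 4.8509^1.1 = 5.6807
f*(4.8509) = 5.6807 / 1.1 = 5.1643


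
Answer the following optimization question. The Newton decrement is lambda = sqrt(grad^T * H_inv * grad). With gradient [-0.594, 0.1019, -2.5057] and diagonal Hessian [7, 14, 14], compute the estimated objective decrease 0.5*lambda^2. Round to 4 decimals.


Step 1: H is diagonal, so H^(-1) * g = [-0.0849, 0.0073, -0.179].
Step 2: g^T H^(-1) g = sum_i g_i^2 / H_ii
  = (-0.594)^2/7 + (0.1019)^2/14 + (-2.5057)^2/14
  = 0.0504 + 0.0007 + 0.4485 = 0.4996
Step 3: Objective decrease = 0.5 * g^T H^(-1) g = 0.2498


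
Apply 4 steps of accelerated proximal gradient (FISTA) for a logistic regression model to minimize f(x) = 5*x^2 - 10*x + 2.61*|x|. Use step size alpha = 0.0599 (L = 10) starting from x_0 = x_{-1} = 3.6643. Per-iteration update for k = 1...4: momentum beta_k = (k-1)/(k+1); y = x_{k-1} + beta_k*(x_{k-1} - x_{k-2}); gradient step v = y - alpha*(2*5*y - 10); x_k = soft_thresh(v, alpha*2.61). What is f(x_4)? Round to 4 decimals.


FISTA on f(x) = 5*x^2 - 10*x + 2.61*|x|
L = 10, alpha = 0.0599
Iteration 1: beta = 0.0, y = 3.6643 + 0.0*(3.6643 - 3.6643) = 3.6643
  grad(y) = 26.643, v = y - alpha*grad = 2.0684
  prox(v) = soft_thresh(2.0684, 0.1563) = 1.912
Iteration 2: beta = 0.3333, y = 1.912 + 0.3333*(1.912 - 3.6643) = 1.328
  grad(y) = 3.2796, v = y - alpha*grad = 1.1315
  prox(v) = soft_thresh(1.1315, 0.1563) = 0.9752
Iteration 3: beta = 0.5, y = 0.9752 + 0.5*(0.9752 - 1.912) = 0.5067
  grad(y) = -4.9326, v = y - alpha*grad = 0.8022
  prox(v) = soft_thresh(0.8022, 0.1563) = 0.6459
Iteration 4: beta = 0.6, y = 0.6459 + 0.6*(0.6459 - 0.9752) = 0.4483
  grad(y) = -5.5172, v = y - alpha*grad = 0.7788
  prox(v) = soft_thresh(0.7788, 0.1563) = 0.6224
f(x_4) = 5*0.6224^2 - 10*0.6224 + 2.61*|0.6224| = -2.6627


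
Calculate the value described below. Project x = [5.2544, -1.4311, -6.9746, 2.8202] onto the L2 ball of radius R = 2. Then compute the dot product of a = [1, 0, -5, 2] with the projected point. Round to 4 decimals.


Step 1: Compute ||x|| (intermediates to 6 decimals).
||x|| = sqrt(5.2544^2 + (-1.4311)^2 + (-6.9746)^2 + 2.8202^2) = 9.287375
Step 2: Project.
Since ||x|| > R, scale = R/||x|| = 2/9.287375 = 0.215346, proj(x) = scale * x
proj(x) = [1.131514, -0.308182, -1.501952, 0.607319]
Step 3: Dot product.
a^T * proj(x) = 1*1.131514 + 0*(-0.308182) - 5*(-1.501952) + 2*0.607319 = 9.8559


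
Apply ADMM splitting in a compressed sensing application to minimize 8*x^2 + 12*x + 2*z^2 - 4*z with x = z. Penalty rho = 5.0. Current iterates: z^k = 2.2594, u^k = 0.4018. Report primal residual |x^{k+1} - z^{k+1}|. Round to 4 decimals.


ADMM iteration with rho = 5.0, z^k = 2.2594, u^k = 0.4018
Step 1: x-update.
Minimize 8*x^2 + 12*x + (5.0/2)*(x - 2.2594 + 0.4018)^2
FOC: (2*8 + 5.0)*x = -12 + 5.0*(2.2594 - 0.4018)
x^{k+1} = -0.1291
Step 2: z-update.
Minimize 2*z^2 - 4*z + (5.0/2)*(-0.1291 - z + 0.4018)^2
FOC: (2*2 + 5.0)*z = 4 + 5.0*(-0.1291 + 0.4018)
z^{k+1} = 0.5959
Step 3: u-update.
u^{k+1} = 0.4018 - 0.1291 - 0.5959 = -0.3233
Step 4: Primal residual = |-0.1291 - 0.5959| = 0.7251


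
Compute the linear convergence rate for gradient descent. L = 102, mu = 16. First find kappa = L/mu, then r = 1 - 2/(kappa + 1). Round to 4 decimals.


Step 1: Compute the condition number.
kappa = L/mu = 102/16 = 6.375
Step 2: Compute the convergence rate.
r = 1 - 2/(kappa + 1) = 1 - 2*mu/(L + mu) = (L - mu)/(L + mu) = 86/118 = 0.7288


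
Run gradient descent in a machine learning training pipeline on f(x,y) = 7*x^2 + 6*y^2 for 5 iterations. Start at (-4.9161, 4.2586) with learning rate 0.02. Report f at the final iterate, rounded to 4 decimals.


Gradient descent on f(x,y) = 7*x^2 + 6*y^2.
Starting point: (-4.9161, 4.2586), alpha = 0.02
Step 1: grad_x = 2*7*-4.9161 = -68.8254, grad_y = 2*6*4.2586 = 51.1032
  x_1 = -4.9161 - 0.02*-68.8254 = -3.5396
  y_1 = 4.2586 - 0.02*51.1032 = 3.2365
Step 2: grad_x = 2*7*-3.5396 = -49.5543, grad_y = 2*6*3.2365 = 38.8384
  x_2 = -3.5396 - 0.02*-49.5543 = -2.5485
  y_2 = 3.2365 - 0.02*38.8384 = 2.4598
Step 3: grad_x = 2*7*-2.5485 = -35.6791, grad_y = 2*6*2.4598 = 29.5172
  x_3 = -2.5485 - 0.02*-35.6791 = -1.8349
  y_3 = 2.4598 - 0.02*29.5172 = 1.8694
Step 4: grad_x = 2*7*-1.8349 = -25.6889, grad_y = 2*6*1.8694 = 22.4331
  x_4 = -1.8349 - 0.02*-25.6889 = -1.3211
  y_4 = 1.8694 - 0.02*22.4331 = 1.4208
Step 5: grad_x = 2*7*-1.3211 = -18.496, grad_y = 2*6*1.4208 = 17.0491
  x_5 = -1.3211 - 0.02*-18.496 = -0.9512
  y_5 = 1.4208 - 0.02*17.0491 = 1.0798
f(-0.9512, 1.0798) = 7*(-0.9512)^2 + 6*1.0798^2 = 13.3293


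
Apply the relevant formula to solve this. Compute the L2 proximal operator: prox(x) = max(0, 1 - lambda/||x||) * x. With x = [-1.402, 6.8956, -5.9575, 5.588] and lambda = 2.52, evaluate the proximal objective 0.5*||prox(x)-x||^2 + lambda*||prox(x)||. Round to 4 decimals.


Step 1: Compute ||x||.
||x|| = 10.7811
Step 2: Compute scaling factor.
scale = max(0, 1 - 2.52/10.7811) = 0.7663
Step 3: prox(x) = [-1.0743, 5.2838, -4.565, 4.2818]
||prox(x)|| = 8.2611
Step 4: Proximal objective.
0.5*||prox-x||^2 = 3.1752
lambda*||prox|| = 20.818
Total = 23.9932


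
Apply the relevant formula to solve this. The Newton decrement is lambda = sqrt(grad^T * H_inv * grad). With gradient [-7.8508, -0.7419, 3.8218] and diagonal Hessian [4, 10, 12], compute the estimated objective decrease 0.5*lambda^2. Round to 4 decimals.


Step 1: H is diagonal, so H^(-1) * g = [-1.9627, -0.0742, 0.3185].
Step 2: g^T H^(-1) g = sum_i g_i^2 / H_ii
  = (-7.8508)^2/4 + (-0.7419)^2/10 + (3.8218)^2/12
  = 15.4088 + 0.055 + 1.2172 = 16.681
Step 3: Objective decrease = 0.5 * g^T H^(-1) g = 8.3405


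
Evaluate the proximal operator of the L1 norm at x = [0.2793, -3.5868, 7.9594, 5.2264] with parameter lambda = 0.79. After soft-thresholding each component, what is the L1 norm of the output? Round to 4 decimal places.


Soft-thresholding with lambda = 0.79:
prox(0.2793) = sign(0.2793)*max(|0.2793| - 0.79, 0) = 0.0
prox(-3.5868) = sign(-3.5868)*max(|-3.5868| - 0.79, 0) = -2.7968
prox(7.9594) = sign(7.9594)*max(|7.9594| - 0.79, 0) = 7.1694
prox(5.2264) = sign(5.2264)*max(|5.2264| - 0.79, 0) = 4.4364
prox(x) = [0.0, -2.7968, 7.1694, 4.4364]
||prox(x)||_1 = 0.0 + 2.7968 + 7.1694 + 4.4364 = 14.4026


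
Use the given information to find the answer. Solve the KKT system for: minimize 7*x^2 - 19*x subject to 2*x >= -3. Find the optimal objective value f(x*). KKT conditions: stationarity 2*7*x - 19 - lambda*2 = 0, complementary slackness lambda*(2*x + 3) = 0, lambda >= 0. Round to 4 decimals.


Step 1: Try lambda = 0 (constraint inactive).
Stationarity: 2*7*x - 19 = 0
x* = 19/(2*7) = 19/14 = 1.3571 (rounded; the exact value 19/14 is used below)
Check constraint: 2*1.3571 = 2.7142 >= -3 -- satisfied.
Step 2: Compute optimal value.
f(x*) = 7*(19/14)^2 - 19*(19/14) = -12.8929


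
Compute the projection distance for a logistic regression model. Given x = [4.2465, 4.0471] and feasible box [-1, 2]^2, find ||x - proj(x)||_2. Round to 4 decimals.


Project each component onto [-1, 2].
clip(4.2465) = 2.0, clip(4.0471) = 2.0
Projection = [2.0, 2.0]
Squared diffs: [5.0468, 4.1906]
Distance = sqrt(9.2374) = 3.0393


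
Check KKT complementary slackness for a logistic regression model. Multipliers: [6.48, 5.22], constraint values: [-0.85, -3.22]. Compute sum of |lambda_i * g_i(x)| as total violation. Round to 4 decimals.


KKT complementary slackness check:
lambda_1 * g_1 = 6.48 * -0.85 = -5.508
lambda_2 * g_2 = 5.22 * -3.22 = -16.8084
Total violation = 5.508 + 16.8084 = 22.3164


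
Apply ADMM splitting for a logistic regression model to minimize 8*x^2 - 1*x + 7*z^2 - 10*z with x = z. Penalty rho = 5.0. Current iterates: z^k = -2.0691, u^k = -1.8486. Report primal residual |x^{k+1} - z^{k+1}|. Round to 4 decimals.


ADMM iteration with rho = 5.0, z^k = -2.0691, u^k = -1.8486
Step 1: x-update.
Minimize 8*x^2 - 1*x + (5.0/2)*(x + 2.0691 - 1.8486)^2
FOC: (2*8 + 5.0)*x = 1 + 5.0*(-2.0691 + 1.8486)
x^{k+1} = -0.0049
Step 2: z-update.
Minimize 7*z^2 - 10*z + (5.0/2)*(-0.0049 - z - 1.8486)^2
FOC: (2*7 + 5.0)*z = 10 + 5.0*(-0.0049 - 1.8486)
z^{k+1} = 0.0386
Step 3: u-update.
u^{k+1} = -1.8486 - 0.0049 - 0.0386 = -1.892
Step 4: Primal residual = |-0.0049 - 0.0386| = 0.0434


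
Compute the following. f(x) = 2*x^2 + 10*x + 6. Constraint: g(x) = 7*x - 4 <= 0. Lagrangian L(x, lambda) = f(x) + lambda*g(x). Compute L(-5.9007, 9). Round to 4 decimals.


Step 1: Evaluate f(x).
f(-5.9007) = 2*(-5.9007)^2 + 10*(-5.9007) + 6 = 16.6295
Step 2: Evaluate g(x).
g(-5.9007) = 7*-5.9007 - 4 = -45.3049
Step 3: Compute Lagrangian.
L = 16.6295 + 9*-45.3049 = -391.1146
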